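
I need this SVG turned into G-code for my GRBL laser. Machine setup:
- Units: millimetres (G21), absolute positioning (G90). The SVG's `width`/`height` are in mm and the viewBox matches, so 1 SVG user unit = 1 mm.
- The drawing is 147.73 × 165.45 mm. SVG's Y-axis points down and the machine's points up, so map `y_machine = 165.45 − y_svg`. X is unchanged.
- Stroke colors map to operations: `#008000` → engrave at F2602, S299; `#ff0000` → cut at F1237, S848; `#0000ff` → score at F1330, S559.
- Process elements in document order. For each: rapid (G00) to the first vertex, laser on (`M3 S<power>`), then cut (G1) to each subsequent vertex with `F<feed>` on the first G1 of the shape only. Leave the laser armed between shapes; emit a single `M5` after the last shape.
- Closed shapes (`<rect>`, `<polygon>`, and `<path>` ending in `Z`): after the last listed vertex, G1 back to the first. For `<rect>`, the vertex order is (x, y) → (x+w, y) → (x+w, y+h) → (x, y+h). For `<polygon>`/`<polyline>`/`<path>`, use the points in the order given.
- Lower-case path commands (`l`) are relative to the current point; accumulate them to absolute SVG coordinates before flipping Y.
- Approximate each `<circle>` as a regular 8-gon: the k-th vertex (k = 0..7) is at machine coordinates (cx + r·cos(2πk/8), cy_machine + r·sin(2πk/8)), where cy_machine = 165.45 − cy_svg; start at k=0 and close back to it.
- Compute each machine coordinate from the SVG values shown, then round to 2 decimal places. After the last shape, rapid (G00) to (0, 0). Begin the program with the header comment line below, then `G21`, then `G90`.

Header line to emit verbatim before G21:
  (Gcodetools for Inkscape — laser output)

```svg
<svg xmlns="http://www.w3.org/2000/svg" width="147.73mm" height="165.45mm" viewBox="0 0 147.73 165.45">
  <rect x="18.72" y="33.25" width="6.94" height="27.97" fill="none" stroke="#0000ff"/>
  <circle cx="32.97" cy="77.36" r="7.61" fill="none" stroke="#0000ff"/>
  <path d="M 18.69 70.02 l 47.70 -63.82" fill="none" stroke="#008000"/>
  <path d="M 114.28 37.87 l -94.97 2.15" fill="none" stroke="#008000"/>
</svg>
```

viewBox `0 0 147.73 165.45` with mm width/height → 1 unit = 1 mm. Flip: y_m = 165.45 − y_svg.

**Shape 1** — `<rect>` rectangle, stroke `#0000ff` → score (S559, F1330). Machine vertices: (18.72,132.20) → (25.66,132.20) → (25.66,104.23) → (18.72,104.23) → (18.72,132.20). Closed: final G1 returns to the first vertex.

**Shape 2** — `<circle>` circle, stroke `#0000ff` → score (S559, F1330). Machine vertices: (40.58,88.09) → (38.35,93.47) → (32.97,95.70) → (27.59,93.47) → (25.36,88.09) → (27.59,82.71) → (32.97,80.48) → (38.35,82.71) → (40.58,88.09). Closed: final G1 returns to the first vertex.

**Shape 3** — `<path>` line segment, stroke `#008000` → engrave (S299, F2602). Machine vertices: (18.69,95.43) → (66.39,159.25). Open path.

**Shape 4** — `<path>` line segment, stroke `#008000` → engrave (S299, F2602). Machine vertices: (114.28,127.58) → (19.31,125.43). Open path.

(Gcodetools for Inkscape — laser output)
G21
G90
G00 X18.72 Y132.20
M3 S559
G1 X25.66 Y132.20 F1330
G1 X25.66 Y104.23
G1 X18.72 Y104.23
G1 X18.72 Y132.20
G00 X40.58 Y88.09
M3 S559
G1 X38.35 Y93.47 F1330
G1 X32.97 Y95.70
G1 X27.59 Y93.47
G1 X25.36 Y88.09
G1 X27.59 Y82.71
G1 X32.97 Y80.48
G1 X38.35 Y82.71
G1 X40.58 Y88.09
G00 X18.69 Y95.43
M3 S299
G1 X66.39 Y159.25 F2602
G00 X114.28 Y127.58
M3 S299
G1 X19.31 Y125.43 F2602
M5
G00 X0.00 Y0.00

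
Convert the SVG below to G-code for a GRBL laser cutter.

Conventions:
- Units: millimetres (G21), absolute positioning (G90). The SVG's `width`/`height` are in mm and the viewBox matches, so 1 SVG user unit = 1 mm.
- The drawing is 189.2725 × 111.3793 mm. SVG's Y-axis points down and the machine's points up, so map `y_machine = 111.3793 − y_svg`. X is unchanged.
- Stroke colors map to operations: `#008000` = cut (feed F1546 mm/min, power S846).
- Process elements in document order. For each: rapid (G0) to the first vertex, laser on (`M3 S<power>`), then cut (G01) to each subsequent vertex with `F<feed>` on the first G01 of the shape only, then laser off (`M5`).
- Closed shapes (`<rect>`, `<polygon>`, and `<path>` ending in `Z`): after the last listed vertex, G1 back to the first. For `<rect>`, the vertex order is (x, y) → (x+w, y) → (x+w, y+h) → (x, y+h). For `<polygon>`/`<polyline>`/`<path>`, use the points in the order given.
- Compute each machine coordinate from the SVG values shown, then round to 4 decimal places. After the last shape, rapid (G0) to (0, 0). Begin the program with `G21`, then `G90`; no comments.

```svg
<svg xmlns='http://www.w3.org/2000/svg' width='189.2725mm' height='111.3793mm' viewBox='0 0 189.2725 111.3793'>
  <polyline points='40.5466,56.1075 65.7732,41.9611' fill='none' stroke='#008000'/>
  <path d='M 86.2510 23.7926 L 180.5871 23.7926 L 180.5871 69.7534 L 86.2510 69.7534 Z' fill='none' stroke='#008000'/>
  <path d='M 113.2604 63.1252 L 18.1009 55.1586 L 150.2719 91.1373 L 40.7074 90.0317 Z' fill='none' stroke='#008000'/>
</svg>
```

viewBox `0 0 189.2725 111.3793` with mm width/height → 1 unit = 1 mm. Flip: y_m = 111.3793 − y_svg.

**Shape 1** — `<polyline>` line segment, stroke `#008000` → cut (S846, F1546). Machine vertices: (40.5466,55.2718) → (65.7732,69.4182). Open path.

**Shape 2** — `<path>` rectangle, stroke `#008000` → cut (S846, F1546). Machine vertices: (86.2510,87.5867) → (180.5871,87.5867) → (180.5871,41.6259) → (86.2510,41.6259) → (86.2510,87.5867). Closed: final G1 returns to the first vertex.

**Shape 3** — `<path>` closed polygon, stroke `#008000` → cut (S846, F1546). Machine vertices: (113.2604,48.2541) → (18.1009,56.2207) → (150.2719,20.2420) → (40.7074,21.3476) → (113.2604,48.2541). Closed: final G1 returns to the first vertex.

G21
G90
G0 X40.5466 Y55.2718
M3 S846
G01 X65.7732 Y69.4182 F1546
M5
G0 X86.2510 Y87.5867
M3 S846
G01 X180.5871 Y87.5867 F1546
G01 X180.5871 Y41.6259
G01 X86.2510 Y41.6259
G01 X86.2510 Y87.5867
M5
G0 X113.2604 Y48.2541
M3 S846
G01 X18.1009 Y56.2207 F1546
G01 X150.2719 Y20.2420
G01 X40.7074 Y21.3476
G01 X113.2604 Y48.2541
M5
G0 X0.0000 Y0.0000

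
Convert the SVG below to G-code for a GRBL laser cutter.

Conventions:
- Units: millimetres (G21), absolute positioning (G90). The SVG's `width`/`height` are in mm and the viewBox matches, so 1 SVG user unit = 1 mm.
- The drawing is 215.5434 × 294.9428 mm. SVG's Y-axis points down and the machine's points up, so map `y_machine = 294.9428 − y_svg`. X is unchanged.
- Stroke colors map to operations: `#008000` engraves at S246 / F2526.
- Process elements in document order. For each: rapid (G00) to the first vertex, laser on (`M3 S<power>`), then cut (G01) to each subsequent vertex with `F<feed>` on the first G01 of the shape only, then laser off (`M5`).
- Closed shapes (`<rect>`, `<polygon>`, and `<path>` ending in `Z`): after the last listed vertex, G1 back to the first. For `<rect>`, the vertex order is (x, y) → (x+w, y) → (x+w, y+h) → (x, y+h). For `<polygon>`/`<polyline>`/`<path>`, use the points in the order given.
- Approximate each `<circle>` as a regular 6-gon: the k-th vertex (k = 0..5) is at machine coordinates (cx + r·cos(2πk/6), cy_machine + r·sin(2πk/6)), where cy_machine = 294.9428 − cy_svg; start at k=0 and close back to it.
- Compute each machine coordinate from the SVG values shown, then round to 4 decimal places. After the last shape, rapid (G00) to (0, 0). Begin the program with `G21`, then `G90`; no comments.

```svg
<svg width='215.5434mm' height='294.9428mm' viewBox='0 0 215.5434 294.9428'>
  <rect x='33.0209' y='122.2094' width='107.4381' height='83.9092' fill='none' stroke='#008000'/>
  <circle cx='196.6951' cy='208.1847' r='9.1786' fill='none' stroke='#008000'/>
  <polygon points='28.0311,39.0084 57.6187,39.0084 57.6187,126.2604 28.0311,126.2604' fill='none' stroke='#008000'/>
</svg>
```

G21
G90
G00 X33.0209 Y172.7334
M3 S246
G01 X140.4590 Y172.7334 F2526
G01 X140.4590 Y88.8242
G01 X33.0209 Y88.8242
G01 X33.0209 Y172.7334
M5
G00 X205.8737 Y86.7581
M3 S246
G01 X201.2844 Y94.7070 F2526
G01 X192.1058 Y94.7070
G01 X187.5165 Y86.7581
G01 X192.1058 Y78.8092
G01 X201.2844 Y78.8092
G01 X205.8737 Y86.7581
M5
G00 X28.0311 Y255.9344
M3 S246
G01 X57.6187 Y255.9344 F2526
G01 X57.6187 Y168.6824
G01 X28.0311 Y168.6824
G01 X28.0311 Y255.9344
M5
G00 X0.0000 Y0.0000

1 u = 1 mm; y_m = 294.9428 − y.

[1] `<rect>` rectangle, #008000→engrave S246 F2526: (33.0209,172.7334) → (140.4590,172.7334) → (140.4590,88.8242) → (33.0209,88.8242) → (33.0209,172.7334) (closed)

[2] `<circle>` circle, #008000→engrave S246 F2526: (205.8737,86.7581) → (201.2844,94.7070) → (192.1058,94.7070) → (187.5165,86.7581) → (192.1058,78.8092) → (201.2844,78.8092) → (205.8737,86.7581) (closed)

[3] `<polygon>` rectangle, #008000→engrave S246 F2526: (28.0311,255.9344) → (57.6187,255.9344) → (57.6187,168.6824) → (28.0311,168.6824) → (28.0311,255.9344) (closed)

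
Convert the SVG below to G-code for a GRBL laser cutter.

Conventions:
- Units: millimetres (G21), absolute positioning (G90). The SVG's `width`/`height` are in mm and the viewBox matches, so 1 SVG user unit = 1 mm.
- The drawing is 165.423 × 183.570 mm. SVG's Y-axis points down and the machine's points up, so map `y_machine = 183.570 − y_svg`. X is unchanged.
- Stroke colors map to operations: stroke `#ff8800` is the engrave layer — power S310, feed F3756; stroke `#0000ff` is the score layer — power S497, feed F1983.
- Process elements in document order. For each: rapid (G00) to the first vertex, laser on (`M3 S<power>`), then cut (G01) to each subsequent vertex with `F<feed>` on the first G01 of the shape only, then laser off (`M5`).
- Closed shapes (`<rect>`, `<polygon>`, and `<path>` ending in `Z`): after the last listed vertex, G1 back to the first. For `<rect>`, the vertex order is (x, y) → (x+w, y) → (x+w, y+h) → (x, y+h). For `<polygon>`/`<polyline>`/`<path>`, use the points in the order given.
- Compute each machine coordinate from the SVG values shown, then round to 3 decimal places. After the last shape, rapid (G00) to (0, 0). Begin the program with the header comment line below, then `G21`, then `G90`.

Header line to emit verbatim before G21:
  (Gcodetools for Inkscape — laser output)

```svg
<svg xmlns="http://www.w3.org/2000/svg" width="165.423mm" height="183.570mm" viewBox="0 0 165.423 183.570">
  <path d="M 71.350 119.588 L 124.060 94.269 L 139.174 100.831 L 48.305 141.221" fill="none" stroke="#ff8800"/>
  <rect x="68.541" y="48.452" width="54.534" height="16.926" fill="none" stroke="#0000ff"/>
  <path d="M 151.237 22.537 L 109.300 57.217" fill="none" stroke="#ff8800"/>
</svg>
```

viewBox `0 0 165.423 183.570` with mm width/height → 1 unit = 1 mm. Flip: y_m = 183.570 − y_svg.

**Shape 1** — `<path>` open polyline, stroke `#ff8800` → engrave (S310, F3756). Machine vertices: (71.350,63.982) → (124.060,89.301) → (139.174,82.739) → (48.305,42.349). Open path.

**Shape 2** — `<rect>` rectangle, stroke `#0000ff` → score (S497, F1983). Machine vertices: (68.541,135.118) → (123.075,135.118) → (123.075,118.192) → (68.541,118.192) → (68.541,135.118). Closed: final G1 returns to the first vertex.

**Shape 3** — `<path>` line segment, stroke `#ff8800` → engrave (S310, F3756). Machine vertices: (151.237,161.033) → (109.300,126.353). Open path.

(Gcodetools for Inkscape — laser output)
G21
G90
G00 X71.350 Y63.982
M3 S310
G01 X124.060 Y89.301 F3756
G01 X139.174 Y82.739
G01 X48.305 Y42.349
M5
G00 X68.541 Y135.118
M3 S497
G01 X123.075 Y135.118 F1983
G01 X123.075 Y118.192
G01 X68.541 Y118.192
G01 X68.541 Y135.118
M5
G00 X151.237 Y161.033
M3 S310
G01 X109.300 Y126.353 F3756
M5
G00 X0.000 Y0.000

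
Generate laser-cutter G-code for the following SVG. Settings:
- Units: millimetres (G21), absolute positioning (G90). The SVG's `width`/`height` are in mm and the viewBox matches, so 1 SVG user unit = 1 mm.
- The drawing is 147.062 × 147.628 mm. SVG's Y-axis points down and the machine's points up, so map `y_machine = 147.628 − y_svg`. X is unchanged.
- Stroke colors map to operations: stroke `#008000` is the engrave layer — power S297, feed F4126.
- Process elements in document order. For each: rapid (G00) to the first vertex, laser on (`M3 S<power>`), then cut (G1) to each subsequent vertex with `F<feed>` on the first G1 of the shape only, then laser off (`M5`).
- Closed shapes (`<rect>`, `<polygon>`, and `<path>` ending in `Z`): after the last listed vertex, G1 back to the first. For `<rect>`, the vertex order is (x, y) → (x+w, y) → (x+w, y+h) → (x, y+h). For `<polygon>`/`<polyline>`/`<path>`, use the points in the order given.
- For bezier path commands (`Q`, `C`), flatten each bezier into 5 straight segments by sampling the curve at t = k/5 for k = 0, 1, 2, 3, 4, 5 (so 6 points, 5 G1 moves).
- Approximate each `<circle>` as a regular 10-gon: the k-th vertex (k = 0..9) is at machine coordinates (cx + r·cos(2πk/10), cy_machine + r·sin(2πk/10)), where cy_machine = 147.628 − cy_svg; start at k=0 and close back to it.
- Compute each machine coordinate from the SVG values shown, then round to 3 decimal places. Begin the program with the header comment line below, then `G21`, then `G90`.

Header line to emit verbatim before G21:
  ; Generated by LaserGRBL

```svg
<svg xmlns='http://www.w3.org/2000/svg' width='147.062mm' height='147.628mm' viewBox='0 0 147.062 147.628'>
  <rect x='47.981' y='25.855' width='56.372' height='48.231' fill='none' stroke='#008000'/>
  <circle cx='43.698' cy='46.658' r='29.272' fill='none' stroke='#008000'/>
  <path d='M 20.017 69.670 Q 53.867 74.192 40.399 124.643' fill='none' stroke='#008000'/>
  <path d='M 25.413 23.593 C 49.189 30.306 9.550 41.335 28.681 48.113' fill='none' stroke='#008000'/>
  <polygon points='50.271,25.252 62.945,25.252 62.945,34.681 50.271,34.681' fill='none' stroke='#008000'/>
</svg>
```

; Generated by LaserGRBL
G21
G90
G00 X47.981 Y121.773
M3 S297
G1 X104.353 Y121.773 F4126
G1 X104.353 Y73.542
G1 X47.981 Y73.542
G1 X47.981 Y121.773
M5
G00 X72.970 Y100.970
M3 S297
G1 X67.380 Y118.176 F4126
G1 X52.744 Y128.809
G1 X34.652 Y128.809
G1 X20.016 Y118.176
G1 X14.426 Y100.970
G1 X20.016 Y83.764
G1 X34.652 Y73.131
G1 X52.744 Y73.131
G1 X67.380 Y83.764
G1 X72.970 Y100.970
M5
G00 X20.017 Y77.958
M3 S297
G1 X31.664 Y74.312 F4126
G1 X39.526 Y66.992
G1 X43.603 Y55.997
G1 X43.893 Y41.328
G1 X40.399 Y22.985
M5
G00 X25.413 Y124.035
M3 S297
G1 X33.046 Y119.558 F4126
G1 X31.325 Y114.456
G1 X26.114 Y109.141
G1 X23.277 Y104.023
G1 X28.681 Y99.515
M5
G00 X50.271 Y122.376
M3 S297
G1 X62.945 Y122.376 F4126
G1 X62.945 Y112.947
G1 X50.271 Y112.947
G1 X50.271 Y122.376
M5

Since the viewBox matches the mm dimensions, user units are millimetres directly. The only transform is the Y-flip y_m = 147.628 − y_svg.

Shape 1 is a rectangle drawn with `<rect>`. Its stroke #008000 means engrave at S297, F4126. After flipping Y the toolpath is (47.981,121.773) → (104.353,121.773) → (104.353,73.542) → (47.981,73.542) → (47.981,121.773), returning to the start.

Shape 2 is a circle drawn with `<circle>`. Its stroke #008000 means engrave at S297, F4126. After flipping Y the toolpath is (72.970,100.970) → (67.380,118.176) → (52.744,128.809) → (34.652,128.809) → (20.016,118.176) → (14.426,100.970) → (20.016,83.764) → (34.652,73.131) → (52.744,73.131) → (67.380,83.764) → (72.970,100.970), returning to the start.

Shape 3 is a quadratic bezier drawn with `<path>`. Its stroke #008000 means engrave at S297, F4126. After flipping Y the toolpath is (20.017,77.958) → (31.664,74.312) → (39.526,66.992) → (43.603,55.997) → (43.893,41.328) → (40.399,22.985).

Shape 4 is a cubic bezier drawn with `<path>`. Its stroke #008000 means engrave at S297, F4126. After flipping Y the toolpath is (25.413,124.035) → (33.046,119.558) → (31.325,114.456) → (26.114,109.141) → (23.277,104.023) → (28.681,99.515).

Shape 5 is a rectangle drawn with `<polygon>`. Its stroke #008000 means engrave at S297, F4126. After flipping Y the toolpath is (50.271,122.376) → (62.945,122.376) → (62.945,112.947) → (50.271,112.947) → (50.271,122.376), returning to the start.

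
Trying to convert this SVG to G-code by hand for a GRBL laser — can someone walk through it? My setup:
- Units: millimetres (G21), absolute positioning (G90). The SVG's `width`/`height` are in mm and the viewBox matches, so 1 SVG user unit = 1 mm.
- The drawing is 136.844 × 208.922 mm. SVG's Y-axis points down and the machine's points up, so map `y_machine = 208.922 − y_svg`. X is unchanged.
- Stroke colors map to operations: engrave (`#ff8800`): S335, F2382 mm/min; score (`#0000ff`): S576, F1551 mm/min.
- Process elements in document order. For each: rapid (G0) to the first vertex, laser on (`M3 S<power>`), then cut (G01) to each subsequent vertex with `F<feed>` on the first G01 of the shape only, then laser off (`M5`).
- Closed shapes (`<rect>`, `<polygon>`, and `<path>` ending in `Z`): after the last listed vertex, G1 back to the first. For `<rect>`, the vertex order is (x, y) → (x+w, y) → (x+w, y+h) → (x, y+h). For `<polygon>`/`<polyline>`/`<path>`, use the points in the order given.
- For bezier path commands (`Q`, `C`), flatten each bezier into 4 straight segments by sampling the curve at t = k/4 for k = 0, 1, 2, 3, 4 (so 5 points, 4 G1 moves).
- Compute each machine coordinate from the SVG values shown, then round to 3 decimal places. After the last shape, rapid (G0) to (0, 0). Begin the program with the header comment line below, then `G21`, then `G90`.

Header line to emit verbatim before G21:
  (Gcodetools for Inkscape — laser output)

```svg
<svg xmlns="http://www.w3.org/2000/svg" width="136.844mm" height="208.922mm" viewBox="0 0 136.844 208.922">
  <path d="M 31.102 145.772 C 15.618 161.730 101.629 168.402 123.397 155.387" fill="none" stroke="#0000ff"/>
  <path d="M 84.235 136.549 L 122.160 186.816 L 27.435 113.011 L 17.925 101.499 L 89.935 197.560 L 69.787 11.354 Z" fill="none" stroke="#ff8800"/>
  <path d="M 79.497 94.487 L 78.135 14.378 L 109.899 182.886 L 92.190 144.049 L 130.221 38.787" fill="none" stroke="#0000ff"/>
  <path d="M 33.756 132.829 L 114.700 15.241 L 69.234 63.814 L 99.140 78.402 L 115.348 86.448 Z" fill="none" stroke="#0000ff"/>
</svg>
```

(Gcodetools for Inkscape — laser output)
G21
G90
G0 X31.102 Y63.150
M3 S576
G01 X35.930 Y53.085 F1551
G01 X63.280 Y47.478
G01 X97.615 Y47.303
G01 X123.397 Y53.535
M5
G0 X84.235 Y72.373
M3 S335
G01 X122.160 Y22.106 F2382
G01 X27.435 Y95.911
G01 X17.925 Y107.423
G01 X89.935 Y11.362
G01 X69.787 Y197.568
G01 X84.235 Y72.373
M5
G0 X79.497 Y114.435
M3 S576
G01 X78.135 Y194.544 F1551
G01 X109.899 Y26.036
G01 X92.190 Y64.873
G01 X130.221 Y170.135
M5
G0 X33.756 Y76.093
M3 S576
G01 X114.700 Y193.681 F1551
G01 X69.234 Y145.108
G01 X99.140 Y130.520
G01 X115.348 Y122.474
G01 X33.756 Y76.093
M5
G0 X0.000 Y0.000

1 u = 1 mm; y_m = 208.922 − y.

[1] `<path>` cubic bezier, #0000ff→score S576 F1551: (31.102,63.150) → (35.930,53.085) → (63.280,47.478) → (97.615,47.303) → (123.397,53.535)

[2] `<path>` closed polygon, #ff8800→engrave S335 F2382: (84.235,72.373) → (122.160,22.106) → (27.435,95.911) → (17.925,107.423) → (89.935,11.362) → (69.787,197.568) → (84.235,72.373) (closed)

[3] `<path>` open polyline, #0000ff→score S576 F1551: (79.497,114.435) → (78.135,194.544) → (109.899,26.036) → (92.190,64.873) → (130.221,170.135)

[4] `<path>` closed polygon, #0000ff→score S576 F1551: (33.756,76.093) → (114.700,193.681) → (69.234,145.108) → (99.140,130.520) → (115.348,122.474) → (33.756,76.093) (closed)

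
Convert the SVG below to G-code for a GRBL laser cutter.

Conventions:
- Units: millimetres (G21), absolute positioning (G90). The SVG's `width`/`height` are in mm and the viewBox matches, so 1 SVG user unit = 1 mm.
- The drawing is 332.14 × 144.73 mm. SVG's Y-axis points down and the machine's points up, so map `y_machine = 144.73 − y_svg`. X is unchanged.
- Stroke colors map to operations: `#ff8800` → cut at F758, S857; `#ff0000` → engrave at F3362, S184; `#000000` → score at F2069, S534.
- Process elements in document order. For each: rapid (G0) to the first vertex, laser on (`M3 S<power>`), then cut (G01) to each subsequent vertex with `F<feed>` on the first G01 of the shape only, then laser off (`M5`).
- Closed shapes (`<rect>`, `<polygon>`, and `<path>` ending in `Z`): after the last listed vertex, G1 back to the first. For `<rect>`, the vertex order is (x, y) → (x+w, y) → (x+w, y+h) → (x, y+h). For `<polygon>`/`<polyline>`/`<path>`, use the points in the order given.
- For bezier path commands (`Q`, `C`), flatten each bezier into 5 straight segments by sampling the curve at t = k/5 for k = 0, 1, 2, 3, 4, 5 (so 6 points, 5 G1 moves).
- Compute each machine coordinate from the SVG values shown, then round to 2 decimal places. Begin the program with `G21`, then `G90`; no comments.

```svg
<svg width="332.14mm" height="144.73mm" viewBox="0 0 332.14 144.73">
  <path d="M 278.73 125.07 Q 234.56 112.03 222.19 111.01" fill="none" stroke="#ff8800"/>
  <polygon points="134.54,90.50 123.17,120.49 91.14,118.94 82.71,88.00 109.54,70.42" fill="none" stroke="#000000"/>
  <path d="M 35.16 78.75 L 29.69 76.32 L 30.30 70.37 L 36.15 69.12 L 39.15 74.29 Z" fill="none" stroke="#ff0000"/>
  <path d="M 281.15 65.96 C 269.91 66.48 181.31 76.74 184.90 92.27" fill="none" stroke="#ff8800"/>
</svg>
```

Since the viewBox matches the mm dimensions, user units are millimetres directly. The only transform is the Y-flip y_m = 144.73 − y_svg.

Shape 1 is a quadratic bezier drawn with `<path>`. Its stroke #ff8800 means cut at S857, F758. After flipping Y the toolpath is (278.73,19.66) → (262.33,24.40) → (248.48,28.17) → (237.17,30.98) → (228.41,32.83) → (222.19,33.72).

Shape 2 is a regular polygon drawn with `<polygon>`. Its stroke #000000 means score at S534, F2069. After flipping Y the toolpath is (134.54,54.23) → (123.17,24.24) → (91.14,25.79) → (82.71,56.73) → (109.54,74.31) → (134.54,54.23), returning to the start.

Shape 3 is a regular polygon drawn with `<path>`. Its stroke #ff0000 means engrave at S184, F3362. After flipping Y the toolpath is (35.16,65.98) → (29.69,68.41) → (30.30,74.36) → (36.15,75.61) → (39.15,70.44) → (35.16,65.98), returning to the start.

Shape 4 is a cubic bezier drawn with `<path>`. Its stroke #ff8800 means cut at S857, F758. After flipping Y the toolpath is (281.15,78.77) → (266.48,77.32) → (241.38,73.76) → (213.99,68.28) → (192.45,61.11) → (184.90,52.46).

G21
G90
G0 X278.73 Y19.66
M3 S857
G01 X262.33 Y24.40 F758
G01 X248.48 Y28.17
G01 X237.17 Y30.98
G01 X228.41 Y32.83
G01 X222.19 Y33.72
M5
G0 X134.54 Y54.23
M3 S534
G01 X123.17 Y24.24 F2069
G01 X91.14 Y25.79
G01 X82.71 Y56.73
G01 X109.54 Y74.31
G01 X134.54 Y54.23
M5
G0 X35.16 Y65.98
M3 S184
G01 X29.69 Y68.41 F3362
G01 X30.30 Y74.36
G01 X36.15 Y75.61
G01 X39.15 Y70.44
G01 X35.16 Y65.98
M5
G0 X281.15 Y78.77
M3 S857
G01 X266.48 Y77.32 F758
G01 X241.38 Y73.76
G01 X213.99 Y68.28
G01 X192.45 Y61.11
G01 X184.90 Y52.46
M5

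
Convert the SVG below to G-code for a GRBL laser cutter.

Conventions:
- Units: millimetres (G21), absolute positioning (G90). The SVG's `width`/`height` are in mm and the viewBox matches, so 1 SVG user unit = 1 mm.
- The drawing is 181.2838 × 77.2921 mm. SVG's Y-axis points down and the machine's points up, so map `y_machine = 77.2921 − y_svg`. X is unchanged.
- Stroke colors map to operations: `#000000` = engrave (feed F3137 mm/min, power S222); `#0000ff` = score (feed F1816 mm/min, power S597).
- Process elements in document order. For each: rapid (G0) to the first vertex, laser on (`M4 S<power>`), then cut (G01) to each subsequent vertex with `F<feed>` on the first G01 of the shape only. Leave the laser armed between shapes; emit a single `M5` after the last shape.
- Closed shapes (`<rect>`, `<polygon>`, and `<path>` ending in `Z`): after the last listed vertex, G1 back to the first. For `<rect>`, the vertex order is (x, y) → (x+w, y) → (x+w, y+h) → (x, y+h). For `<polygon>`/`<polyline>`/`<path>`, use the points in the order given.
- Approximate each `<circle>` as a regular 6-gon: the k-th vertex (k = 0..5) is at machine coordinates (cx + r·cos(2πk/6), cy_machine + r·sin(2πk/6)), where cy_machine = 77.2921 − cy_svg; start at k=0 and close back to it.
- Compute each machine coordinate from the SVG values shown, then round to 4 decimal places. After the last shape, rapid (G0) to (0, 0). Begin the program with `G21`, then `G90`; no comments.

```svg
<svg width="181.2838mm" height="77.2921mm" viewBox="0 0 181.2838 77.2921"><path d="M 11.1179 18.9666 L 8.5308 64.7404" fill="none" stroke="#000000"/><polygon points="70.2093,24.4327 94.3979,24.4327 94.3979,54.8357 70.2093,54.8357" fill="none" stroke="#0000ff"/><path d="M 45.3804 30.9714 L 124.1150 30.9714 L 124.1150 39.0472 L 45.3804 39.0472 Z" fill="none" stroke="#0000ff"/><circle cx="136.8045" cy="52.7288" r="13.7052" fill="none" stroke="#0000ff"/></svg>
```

viewBox `0 0 181.2838 77.2921` with mm width/height → 1 unit = 1 mm. Flip: y_m = 77.2921 − y_svg.

**Shape 1** — `<path>` line segment, stroke `#000000` → engrave (S222, F3137). Machine vertices: (11.1179,58.3255) → (8.5308,12.5517). Open path.

**Shape 2** — `<polygon>` rectangle, stroke `#0000ff` → score (S597, F1816). Machine vertices: (70.2093,52.8594) → (94.3979,52.8594) → (94.3979,22.4564) → (70.2093,22.4564) → (70.2093,52.8594). Closed: final G1 returns to the first vertex.

**Shape 3** — `<path>` rectangle, stroke `#0000ff` → score (S597, F1816). Machine vertices: (45.3804,46.3207) → (124.1150,46.3207) → (124.1150,38.2449) → (45.3804,38.2449) → (45.3804,46.3207). Closed: final G1 returns to the first vertex.

**Shape 4** — `<circle>` circle, stroke `#0000ff` → score (S597, F1816). Machine vertices: (150.5097,24.5633) → (143.6571,36.4324) → (129.9519,36.4324) → (123.0993,24.5633) → (129.9519,12.6942) → (143.6571,12.6942) → (150.5097,24.5633). Closed: final G1 returns to the first vertex.

G21
G90
G0 X11.1179 Y58.3255
M4 S222
G01 X8.5308 Y12.5517 F3137
G0 X70.2093 Y52.8594
M4 S597
G01 X94.3979 Y52.8594 F1816
G01 X94.3979 Y22.4564
G01 X70.2093 Y22.4564
G01 X70.2093 Y52.8594
G0 X45.3804 Y46.3207
M4 S597
G01 X124.1150 Y46.3207 F1816
G01 X124.1150 Y38.2449
G01 X45.3804 Y38.2449
G01 X45.3804 Y46.3207
G0 X150.5097 Y24.5633
M4 S597
G01 X143.6571 Y36.4324 F1816
G01 X129.9519 Y36.4324
G01 X123.0993 Y24.5633
G01 X129.9519 Y12.6942
G01 X143.6571 Y12.6942
G01 X150.5097 Y24.5633
M5
G0 X0.0000 Y0.0000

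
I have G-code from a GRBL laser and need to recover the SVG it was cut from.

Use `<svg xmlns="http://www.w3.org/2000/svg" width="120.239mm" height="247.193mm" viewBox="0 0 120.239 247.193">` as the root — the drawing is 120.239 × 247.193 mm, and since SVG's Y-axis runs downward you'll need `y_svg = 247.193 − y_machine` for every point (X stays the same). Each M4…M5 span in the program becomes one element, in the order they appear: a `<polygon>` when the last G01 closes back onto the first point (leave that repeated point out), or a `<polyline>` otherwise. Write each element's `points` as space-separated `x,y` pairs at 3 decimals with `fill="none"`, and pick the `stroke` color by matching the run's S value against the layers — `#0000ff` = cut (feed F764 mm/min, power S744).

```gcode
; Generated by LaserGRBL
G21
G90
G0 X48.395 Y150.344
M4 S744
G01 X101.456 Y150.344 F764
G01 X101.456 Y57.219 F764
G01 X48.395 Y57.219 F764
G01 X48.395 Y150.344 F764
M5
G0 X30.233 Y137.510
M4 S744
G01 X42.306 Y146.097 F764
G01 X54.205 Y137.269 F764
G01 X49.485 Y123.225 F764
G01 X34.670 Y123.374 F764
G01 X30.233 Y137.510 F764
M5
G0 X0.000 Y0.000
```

y_svg = 247.193 − y_m. Every run uses S744, so all elements get stroke `#0000ff` (cut).

[1] closed run; points: 48.395,96.849 101.456,96.849 101.456,189.974 48.395,189.974

[2] closed run; points: 30.233,109.683 42.306,101.096 54.205,109.924 49.485,123.968 34.670,123.819

<svg xmlns="http://www.w3.org/2000/svg" width="120.239mm" height="247.193mm" viewBox="0 0 120.239 247.193">
  <polygon points="48.395,96.849 101.456,96.849 101.456,189.974 48.395,189.974" fill="none" stroke="#0000ff"/>
  <polygon points="30.233,109.683 42.306,101.096 54.205,109.924 49.485,123.968 34.670,123.819" fill="none" stroke="#0000ff"/>
</svg>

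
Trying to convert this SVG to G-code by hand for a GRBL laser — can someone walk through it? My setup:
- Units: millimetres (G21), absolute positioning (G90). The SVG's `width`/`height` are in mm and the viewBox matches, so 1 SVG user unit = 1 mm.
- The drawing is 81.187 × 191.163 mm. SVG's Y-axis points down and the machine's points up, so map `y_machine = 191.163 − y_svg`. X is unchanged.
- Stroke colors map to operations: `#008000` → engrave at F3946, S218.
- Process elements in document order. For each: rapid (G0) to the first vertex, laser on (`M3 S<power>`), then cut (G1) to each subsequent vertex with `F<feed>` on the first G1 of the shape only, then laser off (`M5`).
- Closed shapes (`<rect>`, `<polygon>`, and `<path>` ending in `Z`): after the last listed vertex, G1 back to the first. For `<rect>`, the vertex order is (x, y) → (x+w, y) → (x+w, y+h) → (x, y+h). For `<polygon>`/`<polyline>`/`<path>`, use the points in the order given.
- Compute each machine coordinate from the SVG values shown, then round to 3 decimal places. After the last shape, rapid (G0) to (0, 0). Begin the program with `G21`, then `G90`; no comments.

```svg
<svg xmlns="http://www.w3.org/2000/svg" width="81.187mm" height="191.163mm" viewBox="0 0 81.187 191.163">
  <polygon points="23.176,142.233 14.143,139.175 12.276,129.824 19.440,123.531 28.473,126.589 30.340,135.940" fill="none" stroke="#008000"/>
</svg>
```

Since the viewBox matches the mm dimensions, user units are millimetres directly. The only transform is the Y-flip y_m = 191.163 − y_svg.

Shape 1 is a regular polygon drawn with `<polygon>`. Its stroke #008000 means engrave at S218, F3946. After flipping Y the toolpath is (23.176,48.930) → (14.143,51.988) → (12.276,61.339) → (19.440,67.632) → (28.473,64.574) → (30.340,55.223) → (23.176,48.930), returning to the start.

G21
G90
G0 X23.176 Y48.930
M3 S218
G1 X14.143 Y51.988 F3946
G1 X12.276 Y61.339
G1 X19.440 Y67.632
G1 X28.473 Y64.574
G1 X30.340 Y55.223
G1 X23.176 Y48.930
M5
G0 X0.000 Y0.000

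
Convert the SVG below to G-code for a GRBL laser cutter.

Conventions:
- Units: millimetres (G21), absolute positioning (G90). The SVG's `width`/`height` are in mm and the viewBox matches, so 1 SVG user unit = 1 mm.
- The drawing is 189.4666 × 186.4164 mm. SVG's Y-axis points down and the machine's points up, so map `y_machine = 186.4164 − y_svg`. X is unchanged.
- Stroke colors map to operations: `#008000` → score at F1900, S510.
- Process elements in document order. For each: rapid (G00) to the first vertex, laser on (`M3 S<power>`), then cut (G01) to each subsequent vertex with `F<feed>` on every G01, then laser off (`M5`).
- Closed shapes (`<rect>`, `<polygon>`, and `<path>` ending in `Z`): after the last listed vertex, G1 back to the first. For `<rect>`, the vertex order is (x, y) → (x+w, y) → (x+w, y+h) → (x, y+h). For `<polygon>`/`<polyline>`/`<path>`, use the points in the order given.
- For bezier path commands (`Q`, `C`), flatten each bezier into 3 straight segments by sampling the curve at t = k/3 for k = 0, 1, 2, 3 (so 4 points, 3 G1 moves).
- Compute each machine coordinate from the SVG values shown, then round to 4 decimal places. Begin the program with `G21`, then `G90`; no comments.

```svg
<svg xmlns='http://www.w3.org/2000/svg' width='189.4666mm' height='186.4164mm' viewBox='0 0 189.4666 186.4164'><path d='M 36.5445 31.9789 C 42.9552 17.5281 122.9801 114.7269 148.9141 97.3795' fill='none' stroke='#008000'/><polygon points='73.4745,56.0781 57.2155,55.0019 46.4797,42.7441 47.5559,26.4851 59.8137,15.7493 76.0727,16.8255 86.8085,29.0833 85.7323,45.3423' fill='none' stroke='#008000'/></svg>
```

1 u = 1 mm; y_m = 186.4164 − y.

[1] `<path>` cubic bezier, #008000→score S510 F1900: (36.5445,154.4375) → (62.7634,140.0494) → (109.6796,101.4939) → (148.9141,89.0369)

[2] `<polygon>` regular polygon, #008000→score S510 F1900: (73.4745,130.3383) → (57.2155,131.4145) → (46.4797,143.6723) → (47.5559,159.9313) → (59.8137,170.6671) → (76.0727,169.5909) → (86.8085,157.3331) → (85.7323,141.0741) → (73.4745,130.3383) (closed)

G21
G90
G00 X36.5445 Y154.4375
M3 S510
G01 X62.7634 Y140.0494 F1900
G01 X109.6796 Y101.4939 F1900
G01 X148.9141 Y89.0369 F1900
M5
G00 X73.4745 Y130.3383
M3 S510
G01 X57.2155 Y131.4145 F1900
G01 X46.4797 Y143.6723 F1900
G01 X47.5559 Y159.9313 F1900
G01 X59.8137 Y170.6671 F1900
G01 X76.0727 Y169.5909 F1900
G01 X86.8085 Y157.3331 F1900
G01 X85.7323 Y141.0741 F1900
G01 X73.4745 Y130.3383 F1900
M5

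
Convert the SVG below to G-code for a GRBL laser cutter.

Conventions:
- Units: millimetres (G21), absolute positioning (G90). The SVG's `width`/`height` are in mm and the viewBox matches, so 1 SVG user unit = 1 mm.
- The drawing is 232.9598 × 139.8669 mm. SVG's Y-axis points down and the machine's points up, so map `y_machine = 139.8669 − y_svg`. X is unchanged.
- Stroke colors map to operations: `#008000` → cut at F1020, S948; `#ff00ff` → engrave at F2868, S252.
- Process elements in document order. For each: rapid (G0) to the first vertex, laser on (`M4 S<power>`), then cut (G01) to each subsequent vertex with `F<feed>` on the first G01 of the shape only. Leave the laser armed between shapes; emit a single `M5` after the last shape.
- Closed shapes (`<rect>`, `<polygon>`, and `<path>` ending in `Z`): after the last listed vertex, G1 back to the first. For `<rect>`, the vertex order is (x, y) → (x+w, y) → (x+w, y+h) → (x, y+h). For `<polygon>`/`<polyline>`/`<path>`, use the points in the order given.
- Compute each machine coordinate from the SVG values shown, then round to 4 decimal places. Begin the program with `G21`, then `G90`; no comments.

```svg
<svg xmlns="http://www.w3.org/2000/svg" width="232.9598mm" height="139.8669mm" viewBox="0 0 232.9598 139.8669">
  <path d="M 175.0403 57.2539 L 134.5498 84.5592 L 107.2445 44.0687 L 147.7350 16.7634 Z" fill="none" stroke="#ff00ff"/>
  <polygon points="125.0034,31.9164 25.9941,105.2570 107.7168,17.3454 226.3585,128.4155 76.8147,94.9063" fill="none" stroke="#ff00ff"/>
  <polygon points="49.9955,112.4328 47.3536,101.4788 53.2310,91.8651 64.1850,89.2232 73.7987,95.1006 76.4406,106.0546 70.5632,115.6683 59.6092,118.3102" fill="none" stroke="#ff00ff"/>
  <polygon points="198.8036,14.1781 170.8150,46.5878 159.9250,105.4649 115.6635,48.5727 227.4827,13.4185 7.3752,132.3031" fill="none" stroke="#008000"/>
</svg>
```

1 u = 1 mm; y_m = 139.8669 − y.

[1] `<path>` regular polygon, #ff00ff→engrave S252 F2868: (175.0403,82.6130) → (134.5498,55.3077) → (107.2445,95.7982) → (147.7350,123.1035) → (175.0403,82.6130) (closed)

[2] `<polygon>` closed polygon, #ff00ff→engrave S252 F2868: (125.0034,107.9505) → (25.9941,34.6099) → (107.7168,122.5215) → (226.3585,11.4514) → (76.8147,44.9606) → (125.0034,107.9505) (closed)

[3] `<polygon>` regular polygon, #ff00ff→engrave S252 F2868: (49.9955,27.4341) → (47.3536,38.3881) → (53.2310,48.0018) → (64.1850,50.6437) → (73.7987,44.7663) → (76.4406,33.8123) → (70.5632,24.1986) → (59.6092,21.5567) → (49.9955,27.4341) (closed)

[4] `<polygon>` closed polygon, #008000→cut S948 F1020: (198.8036,125.6888) → (170.8150,93.2791) → (159.9250,34.4020) → (115.6635,91.2942) → (227.4827,126.4484) → (7.3752,7.5638) → (198.8036,125.6888) (closed)

G21
G90
G0 X175.0403 Y82.6130
M4 S252
G01 X134.5498 Y55.3077 F2868
G01 X107.2445 Y95.7982
G01 X147.7350 Y123.1035
G01 X175.0403 Y82.6130
G0 X125.0034 Y107.9505
M4 S252
G01 X25.9941 Y34.6099 F2868
G01 X107.7168 Y122.5215
G01 X226.3585 Y11.4514
G01 X76.8147 Y44.9606
G01 X125.0034 Y107.9505
G0 X49.9955 Y27.4341
M4 S252
G01 X47.3536 Y38.3881 F2868
G01 X53.2310 Y48.0018
G01 X64.1850 Y50.6437
G01 X73.7987 Y44.7663
G01 X76.4406 Y33.8123
G01 X70.5632 Y24.1986
G01 X59.6092 Y21.5567
G01 X49.9955 Y27.4341
G0 X198.8036 Y125.6888
M4 S948
G01 X170.8150 Y93.2791 F1020
G01 X159.9250 Y34.4020
G01 X115.6635 Y91.2942
G01 X227.4827 Y126.4484
G01 X7.3752 Y7.5638
G01 X198.8036 Y125.6888
M5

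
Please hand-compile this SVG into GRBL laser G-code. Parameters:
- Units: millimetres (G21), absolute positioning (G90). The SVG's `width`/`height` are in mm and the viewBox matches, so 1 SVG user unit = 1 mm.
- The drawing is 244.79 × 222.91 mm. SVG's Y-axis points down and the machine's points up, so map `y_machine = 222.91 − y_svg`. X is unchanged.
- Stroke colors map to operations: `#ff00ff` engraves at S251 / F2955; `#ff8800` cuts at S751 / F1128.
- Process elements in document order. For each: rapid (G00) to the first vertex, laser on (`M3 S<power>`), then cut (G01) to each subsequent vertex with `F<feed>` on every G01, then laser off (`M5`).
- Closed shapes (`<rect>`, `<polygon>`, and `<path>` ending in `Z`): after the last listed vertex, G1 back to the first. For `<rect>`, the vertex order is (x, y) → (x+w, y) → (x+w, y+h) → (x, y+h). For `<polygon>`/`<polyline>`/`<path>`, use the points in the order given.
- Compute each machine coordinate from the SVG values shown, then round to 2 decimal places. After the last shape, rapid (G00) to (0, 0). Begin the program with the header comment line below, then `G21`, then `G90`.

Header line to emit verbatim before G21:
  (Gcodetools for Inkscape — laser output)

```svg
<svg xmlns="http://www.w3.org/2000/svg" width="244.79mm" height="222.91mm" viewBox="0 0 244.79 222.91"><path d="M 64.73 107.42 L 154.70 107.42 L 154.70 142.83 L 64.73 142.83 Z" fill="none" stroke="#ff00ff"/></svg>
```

viewBox `0 0 244.79 222.91` with mm width/height → 1 unit = 1 mm. Flip: y_m = 222.91 − y_svg.

**Shape 1** — `<path>` rectangle, stroke `#ff00ff` → engrave (S251, F2955). Machine vertices: (64.73,115.49) → (154.70,115.49) → (154.70,80.08) → (64.73,80.08) → (64.73,115.49). Closed: final G1 returns to the first vertex.

(Gcodetools for Inkscape — laser output)
G21
G90
G00 X64.73 Y115.49
M3 S251
G01 X154.70 Y115.49 F2955
G01 X154.70 Y80.08 F2955
G01 X64.73 Y80.08 F2955
G01 X64.73 Y115.49 F2955
M5
G00 X0.00 Y0.00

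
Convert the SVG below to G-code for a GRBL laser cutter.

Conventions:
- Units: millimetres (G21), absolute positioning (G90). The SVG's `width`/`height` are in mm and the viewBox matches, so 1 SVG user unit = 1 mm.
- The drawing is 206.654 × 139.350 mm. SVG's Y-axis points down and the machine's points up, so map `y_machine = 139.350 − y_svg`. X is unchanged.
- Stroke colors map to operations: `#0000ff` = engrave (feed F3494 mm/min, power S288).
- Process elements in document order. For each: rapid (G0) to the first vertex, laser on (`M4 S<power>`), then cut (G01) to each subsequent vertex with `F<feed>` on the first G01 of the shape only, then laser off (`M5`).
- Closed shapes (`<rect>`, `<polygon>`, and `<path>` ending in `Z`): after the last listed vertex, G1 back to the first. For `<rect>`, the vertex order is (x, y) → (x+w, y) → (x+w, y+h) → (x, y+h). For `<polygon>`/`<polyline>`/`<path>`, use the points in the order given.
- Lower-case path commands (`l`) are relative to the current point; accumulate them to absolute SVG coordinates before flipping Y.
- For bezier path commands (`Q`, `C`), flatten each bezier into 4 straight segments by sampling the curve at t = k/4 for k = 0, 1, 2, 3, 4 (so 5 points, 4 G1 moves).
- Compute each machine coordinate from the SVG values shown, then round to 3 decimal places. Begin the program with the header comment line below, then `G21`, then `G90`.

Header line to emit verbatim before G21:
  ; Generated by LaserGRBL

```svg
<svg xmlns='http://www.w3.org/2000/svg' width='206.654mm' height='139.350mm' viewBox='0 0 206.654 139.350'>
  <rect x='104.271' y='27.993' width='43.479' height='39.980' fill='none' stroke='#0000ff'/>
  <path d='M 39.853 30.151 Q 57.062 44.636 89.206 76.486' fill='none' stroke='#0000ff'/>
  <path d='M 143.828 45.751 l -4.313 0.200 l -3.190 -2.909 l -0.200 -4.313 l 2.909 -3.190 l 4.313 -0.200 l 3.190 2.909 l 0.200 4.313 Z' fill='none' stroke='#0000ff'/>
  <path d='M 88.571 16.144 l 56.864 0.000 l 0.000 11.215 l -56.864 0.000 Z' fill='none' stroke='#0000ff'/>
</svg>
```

; Generated by LaserGRBL
G21
G90
G0 X104.271 Y111.357
M4 S288
G01 X147.750 Y111.357 F3494
G01 X147.750 Y71.377
G01 X104.271 Y71.377
G01 X104.271 Y111.357
M5
G0 X39.853 Y109.199
M4 S288
G01 X49.391 Y100.871 F3494
G01 X60.796 Y90.373
G01 X74.067 Y77.704
G01 X89.206 Y62.864
M5
G0 X143.828 Y93.599
M4 S288
G01 X139.515 Y93.399 F3494
G01 X136.325 Y96.308
G01 X136.125 Y100.621
G01 X139.034 Y103.811
G01 X143.347 Y104.011
G01 X146.537 Y101.102
G01 X146.737 Y96.789
G01 X143.828 Y93.599
M5
G0 X88.571 Y123.206
M4 S288
G01 X145.435 Y123.206 F3494
G01 X145.435 Y111.991
G01 X88.571 Y111.991
G01 X88.571 Y123.206
M5

Since the viewBox matches the mm dimensions, user units are millimetres directly. The only transform is the Y-flip y_m = 139.350 − y_svg.

Shape 1 is a rectangle drawn with `<rect>`. Its stroke #0000ff means engrave at S288, F3494. After flipping Y the toolpath is (104.271,111.357) → (147.750,111.357) → (147.750,71.377) → (104.271,71.377) → (104.271,111.357), returning to the start.

Shape 2 is a quadratic bezier drawn with `<path>`. Its stroke #0000ff means engrave at S288, F3494. After flipping Y the toolpath is (39.853,109.199) → (49.391,100.871) → (60.796,90.373) → (74.067,77.704) → (89.206,62.864).

Shape 3 is a regular polygon drawn with `<path>`. Its stroke #0000ff means engrave at S288, F3494. After flipping Y the toolpath is (143.828,93.599) → (139.515,93.399) → (136.325,96.308) → (136.125,100.621) → (139.034,103.811) → (143.347,104.011) → (146.537,101.102) → (146.737,96.789) → (143.828,93.599), returning to the start.

Shape 4 is a rectangle drawn with `<path>`. Its stroke #0000ff means engrave at S288, F3494. After flipping Y the toolpath is (88.571,123.206) → (145.435,123.206) → (145.435,111.991) → (88.571,111.991) → (88.571,123.206), returning to the start.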